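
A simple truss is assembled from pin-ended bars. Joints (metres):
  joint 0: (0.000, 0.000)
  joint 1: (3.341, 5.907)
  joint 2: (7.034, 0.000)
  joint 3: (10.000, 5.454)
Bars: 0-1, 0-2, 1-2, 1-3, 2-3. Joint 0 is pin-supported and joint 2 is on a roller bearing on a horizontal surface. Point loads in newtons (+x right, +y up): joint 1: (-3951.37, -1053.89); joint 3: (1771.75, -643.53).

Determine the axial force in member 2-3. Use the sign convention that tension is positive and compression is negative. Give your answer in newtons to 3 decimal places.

N=4 nodes, M=5 members, R=3 reactions → 2N=8, M+R=8
member 0 (0-1): L=6.7864, (cx,cy)=(0.4923,0.8704)
member 1 (0-2): L=7.0340, (cx,cy)=(1.0000,0.0000)
member 2 (1-2): L=6.9664, (cx,cy)=(0.5301,-0.8479)
member 3 (1-3): L=6.6744, (cx,cy)=(0.9977,-0.0679)
member 4 (2-3): L=6.2083, (cx,cy)=(0.4777,0.8785)
solve A·x = −loads:
  F[0-1] = -2557.9150 N (compression)
  F[0-2] = -920.3336 N (compression)
  F[1-2] = +1218.7192 N (tension)
  F[1-3] = +2050.7511 N (tension)
  F[2-3] = -574.0965 N (compression)
  Rx@0 = +2179.6200 N
  Ry@0 = +2226.4606 N
  Ry@2 = -529.0406 N

-574.097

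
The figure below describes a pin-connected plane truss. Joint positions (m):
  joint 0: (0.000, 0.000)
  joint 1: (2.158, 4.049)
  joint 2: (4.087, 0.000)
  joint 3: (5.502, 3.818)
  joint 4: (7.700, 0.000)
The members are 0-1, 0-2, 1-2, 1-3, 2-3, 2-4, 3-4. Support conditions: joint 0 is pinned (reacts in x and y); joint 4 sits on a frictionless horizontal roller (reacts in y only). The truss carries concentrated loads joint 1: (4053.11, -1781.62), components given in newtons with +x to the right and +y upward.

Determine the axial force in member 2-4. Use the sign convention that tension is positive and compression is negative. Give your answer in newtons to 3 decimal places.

N=5 nodes, M=7 members, R=3 reactions → 2N=10, M+R=10
member 0 (0-1): L=4.5882, (cx,cy)=(0.4703,0.8825)
member 1 (0-2): L=4.0870, (cx,cy)=(1.0000,0.0000)
member 2 (1-2): L=4.4850, (cx,cy)=(0.4301,-0.9028)
member 3 (1-3): L=3.3520, (cx,cy)=(0.9976,-0.0689)
member 4 (2-3): L=4.0718, (cx,cy)=(0.3475,0.9377)
member 5 (2-4): L=3.6130, (cx,cy)=(1.0000,0.0000)
member 6 (3-4): L=4.4055, (cx,cy)=(0.4989,-0.8666)
solve A·x = −loads:
  F[0-1] = +962.0560 N (tension)
  F[0-2] = +3600.6172 N (tension)
  F[1-2] = -2728.1772 N (compression)
  F[1-3] = -2433.0180 N (compression)
  F[2-3] = +2626.6571 N (tension)
  F[2-4] = +1514.4327 N (tension)
  F[3-4] = -3035.4029 N (compression)
  Rx@0 = -4053.1100 N
  Ry@0 = -849.0006 N
  Ry@4 = +2630.6206 N

1514.433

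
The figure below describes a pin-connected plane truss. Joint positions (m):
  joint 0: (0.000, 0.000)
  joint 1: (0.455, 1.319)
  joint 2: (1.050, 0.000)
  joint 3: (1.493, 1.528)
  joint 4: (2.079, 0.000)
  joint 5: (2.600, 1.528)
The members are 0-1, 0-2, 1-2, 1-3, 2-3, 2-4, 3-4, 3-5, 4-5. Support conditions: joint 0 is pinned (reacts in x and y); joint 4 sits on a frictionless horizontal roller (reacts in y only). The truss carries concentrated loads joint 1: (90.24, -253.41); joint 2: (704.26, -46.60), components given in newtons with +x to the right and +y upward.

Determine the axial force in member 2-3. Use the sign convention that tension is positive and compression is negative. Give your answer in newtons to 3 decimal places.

N=6 nodes, M=9 members, R=3 reactions → 2N=12, M+R=12
member 0 (0-1): L=1.3953, (cx,cy)=(0.3261,0.9453)
member 1 (0-2): L=1.0500, (cx,cy)=(1.0000,0.0000)
member 2 (1-2): L=1.4470, (cx,cy)=(0.4112,-0.9115)
member 3 (1-3): L=1.0588, (cx,cy)=(0.9803,0.1974)
member 4 (2-3): L=1.5909, (cx,cy)=(0.2785,0.9604)
member 5 (2-4): L=1.0290, (cx,cy)=(1.0000,0.0000)
member 6 (3-4): L=1.6365, (cx,cy)=(0.3581,-0.9337)
member 7 (3-5): L=1.1070, (cx,cy)=(1.0000,0.0000)
member 8 (4-5): L=1.6144, (cx,cy)=(0.3227,0.9465)
solve A·x = −loads:
  F[0-1] = -173.2325 N (compression)
  F[0-2] = +850.9913 N (tension)
  F[1-2] = -119.8699 N (compression)
  F[1-3] = -99.3966 N (compression)
  F[2-3] = +162.2854 N (tension)
  F[2-4] = +52.2519 N (tension)
  F[3-4] = -145.9232 N (compression)
  F[3-5] = -0.0000 N (compression)
  F[4-5] = +0.0000 N (tension)
  Rx@0 = -794.5000 N
  Ry@0 = +163.7627 N
  Ry@4 = +136.2473 N

162.285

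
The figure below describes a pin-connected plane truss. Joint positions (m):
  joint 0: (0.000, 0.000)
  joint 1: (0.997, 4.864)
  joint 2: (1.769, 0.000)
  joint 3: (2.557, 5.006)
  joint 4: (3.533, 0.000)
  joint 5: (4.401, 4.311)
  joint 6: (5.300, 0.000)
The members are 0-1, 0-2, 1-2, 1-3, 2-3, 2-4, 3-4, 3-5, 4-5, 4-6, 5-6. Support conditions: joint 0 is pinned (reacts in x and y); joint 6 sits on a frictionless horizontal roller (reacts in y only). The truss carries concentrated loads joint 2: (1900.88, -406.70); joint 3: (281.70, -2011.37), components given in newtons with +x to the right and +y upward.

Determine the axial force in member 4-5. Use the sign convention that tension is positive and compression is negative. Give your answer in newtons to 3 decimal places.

1198.763

N=7 nodes, M=11 members, R=3 reactions → 2N=14, M+R=14
member 0 (0-1): L=4.9651, (cx,cy)=(0.2008,0.9796)
member 1 (0-2): L=1.7690, (cx,cy)=(1.0000,0.0000)
member 2 (1-2): L=4.9249, (cx,cy)=(0.1568,-0.9876)
member 3 (1-3): L=1.5664, (cx,cy)=(0.9959,0.0907)
member 4 (2-3): L=5.0676, (cx,cy)=(0.1555,0.9878)
member 5 (2-4): L=1.7640, (cx,cy)=(1.0000,0.0000)
member 6 (3-4): L=5.1003, (cx,cy)=(0.1914,-0.9815)
member 7 (3-5): L=1.9706, (cx,cy)=(0.9357,-0.3527)
member 8 (4-5): L=4.3975, (cx,cy)=(0.1974,0.9803)
member 9 (4-6): L=1.7670, (cx,cy)=(1.0000,0.0000)
member 10 (5-6): L=4.4037, (cx,cy)=(0.2041,-0.9789)
solve A·x = −loads:
  F[0-1] = -1067.6043 N (compression)
  F[0-2] = +2396.9554 N (tension)
  F[1-2] = +1024.3931 N (tension)
  F[1-3] = -376.5043 N (compression)
  F[2-3] = -612.4790 N (compression)
  F[2-4] = +751.8924 N (tension)
  F[3-4] = -1197.3055 N (compression)
  F[3-5] = -558.6704 N (compression)
  F[4-5] = +1198.7628 N (tension)
  F[4-6] = +286.1557 N (tension)
  F[5-6] = -1401.7299 N (compression)
  Rx@0 = -2182.5800 N
  Ry@0 = +1045.8595 N
  Ry@6 = +1372.2105 N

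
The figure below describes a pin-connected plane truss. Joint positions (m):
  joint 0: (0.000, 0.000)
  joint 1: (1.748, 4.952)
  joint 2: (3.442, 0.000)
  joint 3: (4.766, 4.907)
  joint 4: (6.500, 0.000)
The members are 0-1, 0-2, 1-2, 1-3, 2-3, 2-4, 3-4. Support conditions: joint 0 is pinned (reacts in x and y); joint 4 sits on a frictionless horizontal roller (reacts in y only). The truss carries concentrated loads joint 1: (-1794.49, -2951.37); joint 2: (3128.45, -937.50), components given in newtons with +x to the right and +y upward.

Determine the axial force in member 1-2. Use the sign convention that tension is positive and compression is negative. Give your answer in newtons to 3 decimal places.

1071.455

N=5 nodes, M=7 members, R=3 reactions → 2N=10, M+R=10
member 0 (0-1): L=5.2515, (cx,cy)=(0.3329,0.9430)
member 1 (0-2): L=3.4420, (cx,cy)=(1.0000,0.0000)
member 2 (1-2): L=5.2337, (cx,cy)=(0.3237,-0.9462)
member 3 (1-3): L=3.0183, (cx,cy)=(0.9999,-0.0149)
member 4 (2-3): L=5.0825, (cx,cy)=(0.2605,0.9655)
member 5 (2-4): L=3.0580, (cx,cy)=(1.0000,0.0000)
member 6 (3-4): L=5.2044, (cx,cy)=(0.3332,-0.9429)
solve A·x = −loads:
  F[0-1] = -4205.6854 N (compression)
  F[0-2] = +2733.8643 N (tension)
  F[1-2] = +1071.4552 N (tension)
  F[1-3] = +47.7935 N (tension)
  F[2-3] = -79.0068 N (compression)
  F[2-4] = -27.2067 N (compression)
  F[3-4] = +81.6572 N (tension)
  Rx@0 = -1333.9600 N
  Ry@0 = +3965.8615 N
  Ry@4 = -76.9915 N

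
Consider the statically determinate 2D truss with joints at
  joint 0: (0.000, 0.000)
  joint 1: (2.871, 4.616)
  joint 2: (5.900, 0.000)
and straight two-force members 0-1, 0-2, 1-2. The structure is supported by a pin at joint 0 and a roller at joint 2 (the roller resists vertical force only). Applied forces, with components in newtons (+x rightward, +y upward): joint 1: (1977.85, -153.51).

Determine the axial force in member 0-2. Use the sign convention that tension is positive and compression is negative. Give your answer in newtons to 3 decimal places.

N=3 nodes, M=3 members, R=3 reactions → 2N=6, M+R=6
member 0 (0-1): L=5.4360, (cx,cy)=(0.5281,0.8492)
member 1 (0-2): L=5.9000, (cx,cy)=(1.0000,0.0000)
member 2 (1-2): L=5.5211, (cx,cy)=(0.5486,-0.8361)
solve A·x = −loads:
  F[0-1] = +1729.4933 N (tension)
  F[0-2] = +1064.4256 N (tension)
  F[1-2] = -1940.1704 N (compression)
  Rx@0 = -1977.8500 N
  Ry@0 = -1468.6057 N
  Ry@2 = +1622.1157 N

1064.426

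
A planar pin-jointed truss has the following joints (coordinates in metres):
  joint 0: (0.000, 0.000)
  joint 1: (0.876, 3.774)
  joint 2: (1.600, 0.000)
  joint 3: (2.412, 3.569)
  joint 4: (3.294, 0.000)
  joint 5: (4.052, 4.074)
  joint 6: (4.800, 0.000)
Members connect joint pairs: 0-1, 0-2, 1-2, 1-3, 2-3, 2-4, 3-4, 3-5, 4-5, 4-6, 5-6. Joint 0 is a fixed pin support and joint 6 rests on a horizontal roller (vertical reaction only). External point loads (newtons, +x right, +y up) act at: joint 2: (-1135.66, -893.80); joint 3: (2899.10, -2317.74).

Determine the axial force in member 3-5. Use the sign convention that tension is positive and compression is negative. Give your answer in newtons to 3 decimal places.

N=7 nodes, M=11 members, R=3 reactions → 2N=14, M+R=14
member 0 (0-1): L=3.8743, (cx,cy)=(0.2261,0.9741)
member 1 (0-2): L=1.6000, (cx,cy)=(1.0000,0.0000)
member 2 (1-2): L=3.8428, (cx,cy)=(0.1884,-0.9821)
member 3 (1-3): L=1.5496, (cx,cy)=(0.9912,-0.1323)
member 4 (2-3): L=3.6602, (cx,cy)=(0.2218,0.9751)
member 5 (2-4): L=1.6940, (cx,cy)=(1.0000,0.0000)
member 6 (3-4): L=3.6764, (cx,cy)=(0.2399,-0.9708)
member 7 (3-5): L=1.7160, (cx,cy)=(0.9557,0.2943)
member 8 (4-5): L=4.1439, (cx,cy)=(0.1829,0.9831)
member 9 (4-6): L=1.5060, (cx,cy)=(1.0000,0.0000)
member 10 (5-6): L=4.1421, (cx,cy)=(0.1806,-0.9836)
solve A·x = −loads:
  F[0-1] = +417.4704 N (tension)
  F[0-2] = +1669.0485 N (tension)
  F[1-2] = -438.1196 N (compression)
  F[1-3] = +178.5036 N (tension)
  F[2-3] = +1357.9103 N (tension)
  F[2-4] = +2420.9190 N (tension)
  F[3-4] = -4177.0757 N (compression)
  F[3-5] = -1484.5352 N (compression)
  F[4-5] = +4124.6755 N (tension)
  F[4-6] = +664.3135 N (tension)
  F[5-6] = -3678.6789 N (compression)
  Rx@0 = -1763.4400 N
  Ry@0 = -406.6593 N
  Ry@6 = +3618.1993 N

-1484.535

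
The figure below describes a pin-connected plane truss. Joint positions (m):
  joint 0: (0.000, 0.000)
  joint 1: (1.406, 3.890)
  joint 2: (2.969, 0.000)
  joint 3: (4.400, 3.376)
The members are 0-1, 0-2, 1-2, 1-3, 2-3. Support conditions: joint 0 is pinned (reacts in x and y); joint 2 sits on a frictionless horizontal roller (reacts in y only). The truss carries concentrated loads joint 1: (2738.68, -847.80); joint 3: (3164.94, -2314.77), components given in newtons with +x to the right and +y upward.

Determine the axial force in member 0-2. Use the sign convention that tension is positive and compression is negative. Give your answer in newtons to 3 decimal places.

3064.009

N=4 nodes, M=5 members, R=3 reactions → 2N=8, M+R=8
member 0 (0-1): L=4.1363, (cx,cy)=(0.3399,0.9405)
member 1 (0-2): L=2.9690, (cx,cy)=(1.0000,0.0000)
member 2 (1-2): L=4.1923, (cx,cy)=(0.3728,-0.9279)
member 3 (1-3): L=3.0378, (cx,cy)=(0.9856,-0.1692)
member 4 (2-3): L=3.6668, (cx,cy)=(0.3903,0.9207)
solve A·x = −loads:
  F[0-1] = +8353.8184 N (tension)
  F[0-2] = +3064.0090 N (tension)
  F[1-2] = -10095.5938 N (compression)
  F[1-3] = +3921.4086 N (tension)
  F[2-3] = -1793.4788 N (compression)
  Rx@0 = -5903.6200 N
  Ry@0 = -7856.3918 N
  Ry@2 = +11018.9618 N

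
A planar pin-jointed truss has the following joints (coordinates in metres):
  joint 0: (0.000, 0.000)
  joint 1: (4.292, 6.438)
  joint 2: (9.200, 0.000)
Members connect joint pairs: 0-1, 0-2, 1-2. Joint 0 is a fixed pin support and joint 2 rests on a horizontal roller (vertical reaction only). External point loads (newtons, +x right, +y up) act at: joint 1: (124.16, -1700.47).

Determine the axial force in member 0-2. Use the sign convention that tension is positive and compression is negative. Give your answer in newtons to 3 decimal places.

N=3 nodes, M=3 members, R=3 reactions → 2N=6, M+R=6
member 0 (0-1): L=7.7375, (cx,cy)=(0.5547,0.8321)
member 1 (0-2): L=9.2000, (cx,cy)=(1.0000,0.0000)
member 2 (1-2): L=8.0954, (cx,cy)=(0.6063,-0.7953)
solve A·x = −loads:
  F[0-1] = -985.8524 N (compression)
  F[0-2] = +671.0125 N (tension)
  F[1-2] = -1106.7946 N (compression)
  Rx@0 = -124.1600 N
  Ry@0 = +820.2788 N
  Ry@2 = +880.1912 N

671.013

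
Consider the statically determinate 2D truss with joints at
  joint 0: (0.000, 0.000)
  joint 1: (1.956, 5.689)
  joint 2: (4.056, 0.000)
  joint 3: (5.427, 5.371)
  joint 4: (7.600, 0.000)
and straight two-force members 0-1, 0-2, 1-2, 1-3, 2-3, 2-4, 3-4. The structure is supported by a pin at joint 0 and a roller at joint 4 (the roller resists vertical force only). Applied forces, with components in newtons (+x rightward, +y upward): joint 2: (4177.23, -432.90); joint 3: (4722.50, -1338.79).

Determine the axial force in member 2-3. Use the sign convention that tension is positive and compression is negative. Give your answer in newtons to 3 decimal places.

3479.900

N=5 nodes, M=7 members, R=3 reactions → 2N=10, M+R=10
member 0 (0-1): L=6.0159, (cx,cy)=(0.3251,0.9457)
member 1 (0-2): L=4.0560, (cx,cy)=(1.0000,0.0000)
member 2 (1-2): L=6.0642, (cx,cy)=(0.3463,-0.9381)
member 3 (1-3): L=3.4855, (cx,cy)=(0.9958,-0.0912)
member 4 (2-3): L=5.5432, (cx,cy)=(0.2473,0.9689)
member 5 (2-4): L=3.5440, (cx,cy)=(1.0000,0.0000)
member 6 (3-4): L=5.7939, (cx,cy)=(0.3750,-0.9270)
solve A·x = −loads:
  F[0-1] = +2910.9480 N (tension)
  F[0-2] = +7953.2639 N (tension)
  F[1-2] = -3132.7182 N (compression)
  F[1-3] = +2039.8138 N (tension)
  F[2-3] = +3479.9001 N (tension)
  F[2-4] = +1830.5124 N (tension)
  F[3-4] = -4880.7419 N (compression)
  Rx@0 = -8899.7300 N
  Ry@0 = -2752.7841 N
  Ry@4 = +4524.4741 N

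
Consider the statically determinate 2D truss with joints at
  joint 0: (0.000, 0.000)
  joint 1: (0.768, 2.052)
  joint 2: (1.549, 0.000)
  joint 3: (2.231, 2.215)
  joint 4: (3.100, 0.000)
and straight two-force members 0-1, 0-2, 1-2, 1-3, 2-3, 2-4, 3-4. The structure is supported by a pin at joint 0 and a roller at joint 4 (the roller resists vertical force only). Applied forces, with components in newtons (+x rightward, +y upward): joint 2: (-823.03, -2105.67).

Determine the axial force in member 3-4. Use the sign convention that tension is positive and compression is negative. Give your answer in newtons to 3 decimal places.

-1130.232

N=5 nodes, M=7 members, R=3 reactions → 2N=10, M+R=10
member 0 (0-1): L=2.1910, (cx,cy)=(0.3505,0.9366)
member 1 (0-2): L=1.5490, (cx,cy)=(1.0000,0.0000)
member 2 (1-2): L=2.1956, (cx,cy)=(0.3557,-0.9346)
member 3 (1-3): L=1.4721, (cx,cy)=(0.9939,0.1107)
member 4 (2-3): L=2.3176, (cx,cy)=(0.2943,0.9557)
member 5 (2-4): L=1.5510, (cx,cy)=(1.0000,0.0000)
member 6 (3-4): L=2.3794, (cx,cy)=(0.3652,-0.9309)
solve A·x = −loads:
  F[0-1] = -1124.8835 N (compression)
  F[0-2] = -428.7323 N (compression)
  F[1-2] = +1036.2915 N (tension)
  F[1-3] = -767.6388 N (compression)
  F[2-3] = +1189.8387 N (tension)
  F[2-4] = +412.7871 N (tension)
  F[3-4] = -1130.2322 N (compression)
  Rx@0 = +823.0300 N
  Ry@0 = +1053.5142 N
  Ry@4 = +1052.1558 N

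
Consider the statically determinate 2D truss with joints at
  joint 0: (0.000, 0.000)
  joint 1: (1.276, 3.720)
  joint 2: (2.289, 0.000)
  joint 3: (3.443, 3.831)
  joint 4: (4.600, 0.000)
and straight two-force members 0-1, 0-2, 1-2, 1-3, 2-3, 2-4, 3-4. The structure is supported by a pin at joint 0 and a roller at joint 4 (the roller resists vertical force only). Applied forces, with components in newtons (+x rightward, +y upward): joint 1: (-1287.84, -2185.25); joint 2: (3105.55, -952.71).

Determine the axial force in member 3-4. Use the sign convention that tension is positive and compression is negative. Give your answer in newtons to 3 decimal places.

-40.505

N=5 nodes, M=7 members, R=3 reactions → 2N=10, M+R=10
member 0 (0-1): L=3.9328, (cx,cy)=(0.3245,0.9459)
member 1 (0-2): L=2.2890, (cx,cy)=(1.0000,0.0000)
member 2 (1-2): L=3.8555, (cx,cy)=(0.2627,-0.9649)
member 3 (1-3): L=2.1698, (cx,cy)=(0.9987,0.0512)
member 4 (2-3): L=4.0010, (cx,cy)=(0.2884,0.9575)
member 5 (2-4): L=2.3110, (cx,cy)=(1.0000,0.0000)
member 6 (3-4): L=4.0019, (cx,cy)=(0.2891,-0.9573)
solve A·x = −loads:
  F[0-1] = -3276.4352 N (compression)
  F[0-2] = +2880.7636 N (tension)
  F[1-2] = +945.9531 N (tension)
  F[1-3] = -23.7885 N (compression)
  F[2-3] = +41.7675 N (tension)
  F[2-4] = +11.7106 N (tension)
  F[3-4] = -40.5053 N (compression)
  Rx@0 = -1817.7100 N
  Ry@0 = +3099.1845 N
  Ry@4 = +38.7755 N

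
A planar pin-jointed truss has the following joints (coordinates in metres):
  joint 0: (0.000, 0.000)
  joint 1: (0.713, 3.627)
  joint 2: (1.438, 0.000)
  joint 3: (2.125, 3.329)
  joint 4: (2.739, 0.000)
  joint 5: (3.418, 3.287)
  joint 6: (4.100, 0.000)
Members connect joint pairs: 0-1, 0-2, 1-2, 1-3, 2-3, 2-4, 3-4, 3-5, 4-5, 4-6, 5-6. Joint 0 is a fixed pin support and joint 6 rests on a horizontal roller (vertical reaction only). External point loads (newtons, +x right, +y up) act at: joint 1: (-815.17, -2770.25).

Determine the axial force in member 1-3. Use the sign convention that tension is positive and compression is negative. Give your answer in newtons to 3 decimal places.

N=7 nodes, M=11 members, R=3 reactions → 2N=14, M+R=14
member 0 (0-1): L=3.6964, (cx,cy)=(0.1929,0.9812)
member 1 (0-2): L=1.4380, (cx,cy)=(1.0000,0.0000)
member 2 (1-2): L=3.6988, (cx,cy)=(0.1960,-0.9806)
member 3 (1-3): L=1.4431, (cx,cy)=(0.9784,-0.2065)
member 4 (2-3): L=3.3991, (cx,cy)=(0.2021,0.9794)
member 5 (2-4): L=1.3010, (cx,cy)=(1.0000,0.0000)
member 6 (3-4): L=3.3851, (cx,cy)=(0.1814,-0.9834)
member 7 (3-5): L=1.2937, (cx,cy)=(0.9995,-0.0325)
member 8 (4-5): L=3.3564, (cx,cy)=(0.2023,0.9793)
member 9 (4-6): L=1.3610, (cx,cy)=(1.0000,0.0000)
member 10 (5-6): L=3.3570, (cx,cy)=(0.2032,-0.9791)
solve A·x = −loads:
  F[0-1] = -3067.2250 N (compression)
  F[0-2] = -223.5345 N (compression)
  F[1-2] = +204.6322 N (tension)
  F[1-3] = +187.4646 N (tension)
  F[2-3] = -204.8910 N (compression)
  F[2-4] = -142.0137 N (compression)
  F[3-4] = +240.1595 N (tension)
  F[3-5] = +98.5054 N (tension)
  F[4-5] = -241.1623 N (compression)
  F[4-6] = -49.6663 N (compression)
  F[5-6] = +244.4722 N (tension)
  Rx@0 = +815.1700 N
  Ry@0 = +3009.6240 N
  Ry@6 = -239.3740 N

187.465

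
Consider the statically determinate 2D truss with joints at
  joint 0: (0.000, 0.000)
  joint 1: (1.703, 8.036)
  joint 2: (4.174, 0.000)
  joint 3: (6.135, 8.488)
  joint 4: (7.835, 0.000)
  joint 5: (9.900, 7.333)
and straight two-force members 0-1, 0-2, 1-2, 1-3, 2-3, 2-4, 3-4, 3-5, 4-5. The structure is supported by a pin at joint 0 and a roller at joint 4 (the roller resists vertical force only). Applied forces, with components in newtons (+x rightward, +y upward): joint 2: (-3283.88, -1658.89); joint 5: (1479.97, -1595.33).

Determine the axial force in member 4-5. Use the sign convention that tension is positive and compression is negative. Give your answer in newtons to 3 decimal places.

N=6 nodes, M=9 members, R=3 reactions → 2N=12, M+R=12
member 0 (0-1): L=8.2145, (cx,cy)=(0.2073,0.9783)
member 1 (0-2): L=4.1740, (cx,cy)=(1.0000,0.0000)
member 2 (1-2): L=8.4073, (cx,cy)=(0.2939,-0.9558)
member 3 (1-3): L=4.4550, (cx,cy)=(0.9948,0.1015)
member 4 (2-3): L=8.7116, (cx,cy)=(0.2251,0.9743)
member 5 (2-4): L=3.6610, (cx,cy)=(1.0000,0.0000)
member 6 (3-4): L=8.6566, (cx,cy)=(0.1964,-0.9805)
member 7 (3-5): L=3.9382, (cx,cy)=(0.9560,-0.2933)
member 8 (4-5): L=7.6182, (cx,cy)=(0.2711,0.9626)
solve A·x = −loads:
  F[0-1] = +1053.3616 N (tension)
  F[0-2] = -2022.2899 N (compression)
  F[1-2] = -1022.7193 N (compression)
  F[1-3] = +521.6596 N (tension)
  F[2-3] = +2705.8853 N (tension)
  F[2-4] = +351.9005 N (tension)
  F[3-4] = -3298.3649 N (compression)
  F[3-5] = +1857.4933 N (tension)
  F[4-5] = -1091.4196 N (compression)
  Rx@0 = +1803.9100 N
  Ry@0 = -1030.4761 N
  Ry@4 = +4284.6961 N

-1091.420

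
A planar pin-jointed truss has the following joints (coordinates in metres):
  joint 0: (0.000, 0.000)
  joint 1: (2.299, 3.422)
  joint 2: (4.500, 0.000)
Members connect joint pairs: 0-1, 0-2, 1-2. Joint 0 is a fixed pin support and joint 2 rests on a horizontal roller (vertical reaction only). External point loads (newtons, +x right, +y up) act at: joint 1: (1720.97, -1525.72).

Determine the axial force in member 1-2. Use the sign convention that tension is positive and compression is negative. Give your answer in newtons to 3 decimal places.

-2482.818

N=3 nodes, M=3 members, R=3 reactions → 2N=6, M+R=6
member 0 (0-1): L=4.1226, (cx,cy)=(0.5577,0.8301)
member 1 (0-2): L=4.5000, (cx,cy)=(1.0000,0.0000)
member 2 (1-2): L=4.0687, (cx,cy)=(0.5410,-0.8411)
solve A·x = −loads:
  F[0-1] = +677.6024 N (tension)
  F[0-2] = +1343.0959 N (tension)
  F[1-2] = -2482.8176 N (compression)
  Rx@0 = -1720.9700 N
  Ry@0 = -562.4555 N
  Ry@2 = +2088.1755 N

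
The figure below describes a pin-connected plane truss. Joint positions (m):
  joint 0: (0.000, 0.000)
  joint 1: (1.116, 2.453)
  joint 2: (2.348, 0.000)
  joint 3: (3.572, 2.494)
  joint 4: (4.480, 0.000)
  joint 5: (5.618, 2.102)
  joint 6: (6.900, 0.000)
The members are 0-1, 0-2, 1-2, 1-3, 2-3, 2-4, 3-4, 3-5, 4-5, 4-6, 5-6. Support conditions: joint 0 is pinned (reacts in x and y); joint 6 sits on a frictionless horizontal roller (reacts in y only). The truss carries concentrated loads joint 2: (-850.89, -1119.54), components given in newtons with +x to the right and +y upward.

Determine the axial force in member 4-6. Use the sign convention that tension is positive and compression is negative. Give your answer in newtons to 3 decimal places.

232.351

N=7 nodes, M=11 members, R=3 reactions → 2N=14, M+R=14
member 0 (0-1): L=2.6949, (cx,cy)=(0.4141,0.9102)
member 1 (0-2): L=2.3480, (cx,cy)=(1.0000,0.0000)
member 2 (1-2): L=2.7450, (cx,cy)=(0.4488,-0.8936)
member 3 (1-3): L=2.4563, (cx,cy)=(0.9999,0.0167)
member 4 (2-3): L=2.7782, (cx,cy)=(0.4406,0.8977)
member 5 (2-4): L=2.1320, (cx,cy)=(1.0000,0.0000)
member 6 (3-4): L=2.6541, (cx,cy)=(0.3421,-0.9397)
member 7 (3-5): L=2.0832, (cx,cy)=(0.9821,-0.1882)
member 8 (4-5): L=2.3903, (cx,cy)=(0.4761,0.8794)
member 9 (4-6): L=2.4200, (cx,cy)=(1.0000,0.0000)
member 10 (5-6): L=2.4621, (cx,cy)=(0.5207,-0.8537)
solve A·x = −loads:
  F[0-1] = -811.4154 N (compression)
  F[0-2] = -514.8744 N (compression)
  F[1-2] = +813.3935 N (tension)
  F[1-3] = -701.1771 N (compression)
  F[2-3] = +437.4129 N (tension)
  F[2-4] = +508.3648 N (tension)
  F[3-4] = -324.4063 N (compression)
  F[3-5] = -404.6113 N (compression)
  F[4-5] = +346.6387 N (tension)
  F[4-6] = +232.3507 N (tension)
  F[5-6] = -446.2326 N (compression)
  Rx@0 = +850.8900 N
  Ry@0 = +738.5719 N
  Ry@6 = +380.9681 N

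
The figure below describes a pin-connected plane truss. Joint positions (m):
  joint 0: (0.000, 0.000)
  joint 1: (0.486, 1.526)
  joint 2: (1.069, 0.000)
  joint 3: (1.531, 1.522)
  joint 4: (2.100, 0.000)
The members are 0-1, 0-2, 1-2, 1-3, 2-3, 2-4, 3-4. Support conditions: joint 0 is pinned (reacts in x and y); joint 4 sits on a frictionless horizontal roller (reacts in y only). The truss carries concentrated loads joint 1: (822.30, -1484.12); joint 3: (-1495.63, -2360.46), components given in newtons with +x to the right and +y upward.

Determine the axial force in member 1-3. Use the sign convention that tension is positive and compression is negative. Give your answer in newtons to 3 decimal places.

-1845.865

N=5 nodes, M=7 members, R=3 reactions → 2N=10, M+R=10
member 0 (0-1): L=1.6015, (cx,cy)=(0.3035,0.9528)
member 1 (0-2): L=1.0690, (cx,cy)=(1.0000,0.0000)
member 2 (1-2): L=1.6336, (cx,cy)=(0.3569,-0.9341)
member 3 (1-3): L=1.0450, (cx,cy)=(1.0000,-0.0038)
member 4 (2-3): L=1.5906, (cx,cy)=(0.2905,0.9569)
member 5 (2-4): L=1.0310, (cx,cy)=(1.0000,0.0000)
member 6 (3-4): L=1.6249, (cx,cy)=(0.3502,-0.9367)
solve A·x = −loads:
  F[0-1] = -2378.8393 N (compression)
  F[0-2] = +48.5558 N (tension)
  F[1-2] = +845.2704 N (tension)
  F[1-3] = -1845.8647 N (compression)
  F[2-3] = -825.1839 N (compression)
  F[2-4] = +589.9049 N (tension)
  F[3-4] = -1684.5808 N (compression)
  Rx@0 = +673.3300 N
  Ry@0 = +2266.6621 N
  Ry@4 = +1577.9179 N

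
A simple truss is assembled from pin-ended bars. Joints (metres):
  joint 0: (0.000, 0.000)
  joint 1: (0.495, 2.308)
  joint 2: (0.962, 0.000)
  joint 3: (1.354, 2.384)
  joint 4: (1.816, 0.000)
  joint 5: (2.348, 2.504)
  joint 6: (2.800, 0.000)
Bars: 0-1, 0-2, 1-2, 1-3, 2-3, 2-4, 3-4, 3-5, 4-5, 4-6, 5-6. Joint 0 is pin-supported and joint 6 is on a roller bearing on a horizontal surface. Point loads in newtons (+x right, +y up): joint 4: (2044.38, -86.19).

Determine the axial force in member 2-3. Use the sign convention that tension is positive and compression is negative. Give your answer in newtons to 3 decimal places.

N=7 nodes, M=11 members, R=3 reactions → 2N=14, M+R=14
member 0 (0-1): L=2.3605, (cx,cy)=(0.2097,0.9778)
member 1 (0-2): L=0.9620, (cx,cy)=(1.0000,0.0000)
member 2 (1-2): L=2.3548, (cx,cy)=(0.1983,-0.9801)
member 3 (1-3): L=0.8624, (cx,cy)=(0.9961,0.0881)
member 4 (2-3): L=2.4160, (cx,cy)=(0.1623,0.9867)
member 5 (2-4): L=0.8540, (cx,cy)=(1.0000,0.0000)
member 6 (3-4): L=2.4284, (cx,cy)=(0.1903,-0.9817)
member 7 (3-5): L=1.0012, (cx,cy)=(0.9928,0.1199)
member 8 (4-5): L=2.5599, (cx,cy)=(0.2078,0.9782)
member 9 (4-6): L=0.9840, (cx,cy)=(1.0000,0.0000)
member 10 (5-6): L=2.5445, (cx,cy)=(0.1776,-0.9841)
solve A·x = −loads:
  F[0-1] = -30.9784 N (compression)
  F[0-2] = +2050.8763 N (tension)
  F[1-2] = +29.7839 N (tension)
  F[1-3] = -12.4515 N (compression)
  F[2-3] = -29.5843 N (compression)
  F[2-4] = +2061.5831 N (tension)
  F[3-4] = +28.0807 N (tension)
  F[3-5] = -22.7092 N (compression)
  F[4-5] = +59.9306 N (tension)
  F[4-6] = +10.0906 N (tension)
  F[5-6] = -56.8038 N (compression)
  Rx@0 = -2044.3800 N
  Ry@0 = +30.2896 N
  Ry@6 = +55.9004 N

-29.584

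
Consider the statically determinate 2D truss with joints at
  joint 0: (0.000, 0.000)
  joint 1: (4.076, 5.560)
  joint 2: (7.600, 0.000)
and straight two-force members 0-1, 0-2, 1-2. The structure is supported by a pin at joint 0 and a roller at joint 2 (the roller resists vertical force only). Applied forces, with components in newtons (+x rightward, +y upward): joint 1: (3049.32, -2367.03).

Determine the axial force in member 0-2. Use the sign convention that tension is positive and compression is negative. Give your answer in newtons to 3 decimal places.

N=3 nodes, M=3 members, R=3 reactions → 2N=6, M+R=6
member 0 (0-1): L=6.8940, (cx,cy)=(0.5912,0.8065)
member 1 (0-2): L=7.6000, (cx,cy)=(1.0000,0.0000)
member 2 (1-2): L=6.5827, (cx,cy)=(0.5353,-0.8446)
solve A·x = −loads:
  F[0-1] = +1405.1677 N (tension)
  F[0-2] = +2218.5316 N (tension)
  F[1-2] = -4144.1452 N (compression)
  Rx@0 = -3049.3200 N
  Ry@0 = -1133.2639 N
  Ry@2 = +3500.2939 N

2218.532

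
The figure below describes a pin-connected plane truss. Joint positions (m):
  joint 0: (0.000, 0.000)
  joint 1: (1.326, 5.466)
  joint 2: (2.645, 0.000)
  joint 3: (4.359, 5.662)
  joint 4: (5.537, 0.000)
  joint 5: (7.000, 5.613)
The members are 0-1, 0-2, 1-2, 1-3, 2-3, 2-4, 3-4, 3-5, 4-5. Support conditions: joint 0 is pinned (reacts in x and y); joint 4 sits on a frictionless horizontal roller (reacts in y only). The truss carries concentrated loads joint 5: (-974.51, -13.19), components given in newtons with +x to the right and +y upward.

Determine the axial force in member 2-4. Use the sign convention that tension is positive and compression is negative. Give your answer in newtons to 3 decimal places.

N=6 nodes, M=9 members, R=3 reactions → 2N=12, M+R=12
member 0 (0-1): L=5.6245, (cx,cy)=(0.2358,0.9718)
member 1 (0-2): L=2.6450, (cx,cy)=(1.0000,0.0000)
member 2 (1-2): L=5.6229, (cx,cy)=(0.2346,-0.9721)
member 3 (1-3): L=3.0393, (cx,cy)=(0.9979,0.0645)
member 4 (2-3): L=5.9157, (cx,cy)=(0.2897,0.9571)
member 5 (2-4): L=2.8920, (cx,cy)=(1.0000,0.0000)
member 6 (3-4): L=5.7832, (cx,cy)=(0.2037,-0.9790)
member 7 (3-5): L=2.6415, (cx,cy)=(0.9998,-0.0186)
member 8 (4-5): L=5.8005, (cx,cy)=(0.2522,0.9677)
solve A·x = −loads:
  F[0-1] = -1012.9529 N (compression)
  F[0-2] = -735.7036 N (compression)
  F[1-2] = +981.4760 N (tension)
  F[1-3] = -470.0162 N (compression)
  F[2-3] = -996.8485 N (compression)
  F[2-4] = -216.6500 N (compression)
  F[3-4] = +1023.7948 N (tension)
  F[3-5] = -966.5650 N (compression)
  F[4-5] = -32.1599 N (compression)
  Rx@0 = +974.5100 N
  Ry@0 = +984.4009 N
  Ry@4 = -971.2109 N

-216.650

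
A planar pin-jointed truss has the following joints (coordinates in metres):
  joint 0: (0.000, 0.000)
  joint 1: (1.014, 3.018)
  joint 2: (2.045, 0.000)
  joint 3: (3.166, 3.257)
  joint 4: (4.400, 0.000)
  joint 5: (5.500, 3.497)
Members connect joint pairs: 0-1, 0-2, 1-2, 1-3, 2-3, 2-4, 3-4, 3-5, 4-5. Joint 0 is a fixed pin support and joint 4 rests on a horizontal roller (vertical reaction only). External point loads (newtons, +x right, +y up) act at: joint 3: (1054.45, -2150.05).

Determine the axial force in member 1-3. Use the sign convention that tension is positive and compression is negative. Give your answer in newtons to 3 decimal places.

116.617

N=6 nodes, M=9 members, R=3 reactions → 2N=12, M+R=12
member 0 (0-1): L=3.1838, (cx,cy)=(0.3185,0.9479)
member 1 (0-2): L=2.0450, (cx,cy)=(1.0000,0.0000)
member 2 (1-2): L=3.1892, (cx,cy)=(0.3233,-0.9463)
member 3 (1-3): L=2.1652, (cx,cy)=(0.9939,0.1104)
member 4 (2-3): L=3.4445, (cx,cy)=(0.3254,0.9456)
member 5 (2-4): L=2.3550, (cx,cy)=(1.0000,0.0000)
member 6 (3-4): L=3.4829, (cx,cy)=(0.3543,-0.9351)
member 7 (3-5): L=2.3463, (cx,cy)=(0.9948,0.1023)
member 8 (4-5): L=3.6659, (cx,cy)=(0.3001,0.9539)
solve A·x = −loads:
  F[0-1] = +187.2944 N (tension)
  F[0-2] = +994.7989 N (tension)
  F[1-2] = -174.0126 N (compression)
  F[1-3] = +116.6174 N (tension)
  F[2-3] = +174.1495 N (tension)
  F[2-4] = +881.8691 N (tension)
  F[3-4] = -2489.0510 N (compression)
  F[3-5] = +0.0000 N (tension)
  F[4-5] = -0.0000 N (compression)
  Rx@0 = -1054.4500 N
  Ry@0 = -177.5414 N
  Ry@4 = +2327.5914 N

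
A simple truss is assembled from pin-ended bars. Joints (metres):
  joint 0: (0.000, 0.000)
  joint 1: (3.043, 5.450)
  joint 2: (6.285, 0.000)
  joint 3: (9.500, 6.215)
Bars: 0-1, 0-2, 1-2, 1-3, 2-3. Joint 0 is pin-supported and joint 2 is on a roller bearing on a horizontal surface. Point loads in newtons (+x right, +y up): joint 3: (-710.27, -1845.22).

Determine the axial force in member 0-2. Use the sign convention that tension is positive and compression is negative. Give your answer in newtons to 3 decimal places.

N=4 nodes, M=5 members, R=3 reactions → 2N=8, M+R=8
member 0 (0-1): L=6.2420, (cx,cy)=(0.4875,0.8731)
member 1 (0-2): L=6.2850, (cx,cy)=(1.0000,0.0000)
member 2 (1-2): L=6.3414, (cx,cy)=(0.5112,-0.8594)
member 3 (1-3): L=6.5022, (cx,cy)=(0.9931,0.1177)
member 4 (2-3): L=6.9973, (cx,cy)=(0.4595,0.8882)
solve A·x = −loads:
  F[0-1] = +276.6356 N (tension)
  F[0-2] = -845.1313 N (compression)
  F[1-2] = -245.1706 N (compression)
  F[1-3] = +262.0235 N (tension)
  F[2-3] = -2112.1967 N (compression)
  Rx@0 = +710.2700 N
  Ry@0 = -241.5361 N
  Ry@2 = +2086.7561 N

-845.131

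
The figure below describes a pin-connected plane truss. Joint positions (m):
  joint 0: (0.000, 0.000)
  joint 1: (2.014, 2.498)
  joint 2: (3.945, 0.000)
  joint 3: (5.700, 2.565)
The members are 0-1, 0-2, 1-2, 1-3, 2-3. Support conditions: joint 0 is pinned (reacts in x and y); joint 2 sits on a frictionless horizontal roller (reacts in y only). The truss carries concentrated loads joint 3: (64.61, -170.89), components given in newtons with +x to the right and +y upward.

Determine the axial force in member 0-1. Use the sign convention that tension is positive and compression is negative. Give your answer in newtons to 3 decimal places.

151.616

N=4 nodes, M=5 members, R=3 reactions → 2N=8, M+R=8
member 0 (0-1): L=3.2088, (cx,cy)=(0.6277,0.7785)
member 1 (0-2): L=3.9450, (cx,cy)=(1.0000,0.0000)
member 2 (1-2): L=3.1573, (cx,cy)=(0.6116,-0.7912)
member 3 (1-3): L=3.6866, (cx,cy)=(0.9998,0.0182)
member 4 (2-3): L=3.1079, (cx,cy)=(0.5647,0.8253)
solve A·x = −loads:
  F[0-1] = +151.6164 N (tension)
  F[0-2] = -30.5528 N (compression)
  F[1-2] = -144.9629 N (compression)
  F[1-3] = +183.8512 N (tension)
  F[2-3] = -211.1108 N (compression)
  Rx@0 = -64.6100 N
  Ry@0 = -118.0321 N
  Ry@2 = +288.9221 N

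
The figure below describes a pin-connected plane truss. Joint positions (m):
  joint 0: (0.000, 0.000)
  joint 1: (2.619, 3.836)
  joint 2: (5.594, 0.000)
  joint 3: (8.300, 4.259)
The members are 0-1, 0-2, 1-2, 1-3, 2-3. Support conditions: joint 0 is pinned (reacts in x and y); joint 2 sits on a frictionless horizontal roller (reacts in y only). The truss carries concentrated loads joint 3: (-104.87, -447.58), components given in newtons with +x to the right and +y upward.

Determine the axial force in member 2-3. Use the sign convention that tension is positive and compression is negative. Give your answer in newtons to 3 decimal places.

-546.902

N=4 nodes, M=5 members, R=3 reactions → 2N=8, M+R=8
member 0 (0-1): L=4.6448, (cx,cy)=(0.5639,0.8259)
member 1 (0-2): L=5.5940, (cx,cy)=(1.0000,0.0000)
member 2 (1-2): L=4.8544, (cx,cy)=(0.6128,-0.7902)
member 3 (1-3): L=5.6967, (cx,cy)=(0.9972,0.0743)
member 4 (2-3): L=5.0459, (cx,cy)=(0.5363,0.8440)
solve A·x = −loads:
  F[0-1] = +165.4810 N (tension)
  F[0-2] = -198.1777 N (compression)
  F[1-2] = -155.1960 N (compression)
  F[1-3] = +188.9399 N (tension)
  F[2-3] = -546.9015 N (compression)
  Rx@0 = +104.8700 N
  Ry@0 = -136.6661 N
  Ry@2 = +584.2461 N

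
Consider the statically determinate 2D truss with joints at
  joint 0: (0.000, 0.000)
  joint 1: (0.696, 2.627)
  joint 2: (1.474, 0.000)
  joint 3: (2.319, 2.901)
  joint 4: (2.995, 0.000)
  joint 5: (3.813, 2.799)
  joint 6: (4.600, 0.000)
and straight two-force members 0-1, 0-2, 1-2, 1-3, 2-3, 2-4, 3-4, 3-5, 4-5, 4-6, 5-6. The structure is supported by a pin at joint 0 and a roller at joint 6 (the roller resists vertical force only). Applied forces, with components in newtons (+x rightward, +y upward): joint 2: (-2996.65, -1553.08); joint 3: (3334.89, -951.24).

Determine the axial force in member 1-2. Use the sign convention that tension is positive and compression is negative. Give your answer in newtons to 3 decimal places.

-546.577

N=7 nodes, M=11 members, R=3 reactions → 2N=14, M+R=14
member 0 (0-1): L=2.7176, (cx,cy)=(0.2561,0.9666)
member 1 (0-2): L=1.4740, (cx,cy)=(1.0000,0.0000)
member 2 (1-2): L=2.7398, (cx,cy)=(0.2840,-0.9588)
member 3 (1-3): L=1.6460, (cx,cy)=(0.9860,0.1665)
member 4 (2-3): L=3.0216, (cx,cy)=(0.2797,0.9601)
member 5 (2-4): L=1.5210, (cx,cy)=(1.0000,0.0000)
member 6 (3-4): L=2.9787, (cx,cy)=(0.2269,-0.9739)
member 7 (3-5): L=1.4975, (cx,cy)=(0.9977,-0.0681)
member 8 (4-5): L=2.9161, (cx,cy)=(0.2805,0.9599)
member 9 (4-6): L=1.6050, (cx,cy)=(1.0000,0.0000)
member 10 (5-6): L=2.9075, (cx,cy)=(0.2707,-0.9627)
solve A·x = −loads:
  F[0-1] = +595.9201 N (tension)
  F[0-2] = +185.6219 N (tension)
  F[1-2] = -546.5772 N (compression)
  F[1-3] = +312.1822 N (tension)
  F[2-3] = +2163.4801 N (tension)
  F[2-4] = +2422.0316 N (tension)
  F[3-4] = -3041.4895 N (compression)
  F[3-5] = -1735.8181 N (compression)
  F[4-5] = +3086.0352 N (tension)
  F[4-6] = +866.1121 N (tension)
  F[5-6] = -3199.8128 N (compression)
  Rx@0 = -338.2400 N
  Ry@0 = -576.0455 N
  Ry@6 = +3080.3655 N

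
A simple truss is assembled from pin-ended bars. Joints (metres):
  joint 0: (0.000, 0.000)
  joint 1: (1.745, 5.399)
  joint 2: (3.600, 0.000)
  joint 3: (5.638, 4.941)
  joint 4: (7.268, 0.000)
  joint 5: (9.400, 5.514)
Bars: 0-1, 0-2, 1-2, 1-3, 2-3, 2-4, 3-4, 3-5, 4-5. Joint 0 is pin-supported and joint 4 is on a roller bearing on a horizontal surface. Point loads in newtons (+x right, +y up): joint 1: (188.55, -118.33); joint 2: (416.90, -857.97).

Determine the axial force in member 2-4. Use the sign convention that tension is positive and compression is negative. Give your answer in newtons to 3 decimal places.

195.773

N=6 nodes, M=9 members, R=3 reactions → 2N=12, M+R=12
member 0 (0-1): L=5.6740, (cx,cy)=(0.3075,0.9515)
member 1 (0-2): L=3.6000, (cx,cy)=(1.0000,0.0000)
member 2 (1-2): L=5.7088, (cx,cy)=(0.3249,-0.9457)
member 3 (1-3): L=3.9198, (cx,cy)=(0.9932,-0.1168)
member 4 (2-3): L=5.3448, (cx,cy)=(0.3813,0.9244)
member 5 (2-4): L=3.6680, (cx,cy)=(1.0000,0.0000)
member 6 (3-4): L=5.2029, (cx,cy)=(0.3133,-0.9497)
member 7 (3-5): L=3.8054, (cx,cy)=(0.9886,0.1506)
member 8 (4-5): L=5.9118, (cx,cy)=(0.3606,0.9327)
solve A·x = −loads:
  F[0-1] = -402.3554 N (compression)
  F[0-2] = +729.1918 N (tension)
  F[1-2] = +331.9698 N (tension)
  F[1-3] = -423.0590 N (compression)
  F[2-3] = +588.4740 N (tension)
  F[2-4] = +195.7732 N (tension)
  F[3-4] = -624.9034 N (compression)
  F[3-5] = +0.0000 N (tension)
  F[4-5] = -0.0000 N (compression)
  Rx@0 = -605.4500 N
  Ry@0 = +382.8549 N
  Ry@4 = +593.4451 N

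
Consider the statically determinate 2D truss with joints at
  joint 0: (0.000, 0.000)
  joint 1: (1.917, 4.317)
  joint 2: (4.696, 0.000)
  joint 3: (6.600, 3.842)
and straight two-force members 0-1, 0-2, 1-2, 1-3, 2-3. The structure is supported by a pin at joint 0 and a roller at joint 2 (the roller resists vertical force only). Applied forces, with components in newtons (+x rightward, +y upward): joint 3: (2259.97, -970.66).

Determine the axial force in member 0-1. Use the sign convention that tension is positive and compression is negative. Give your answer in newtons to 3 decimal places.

N=4 nodes, M=5 members, R=3 reactions → 2N=8, M+R=8
member 0 (0-1): L=4.7235, (cx,cy)=(0.4058,0.9139)
member 1 (0-2): L=4.6960, (cx,cy)=(1.0000,0.0000)
member 2 (1-2): L=5.1341, (cx,cy)=(0.5413,-0.8408)
member 3 (1-3): L=4.7070, (cx,cy)=(0.9949,-0.1009)
member 4 (2-3): L=4.2879, (cx,cy)=(0.4440,0.8960)
solve A·x = −loads:
  F[0-1] = +2453.6932 N (tension)
  F[0-2] = +1264.1538 N (tension)
  F[1-2] = -2981.8294 N (compression)
  F[1-3] = +2623.2093 N (tension)
  F[2-3] = -787.8777 N (compression)
  Rx@0 = -2259.9700 N
  Ry@0 = -2242.5344 N
  Ry@2 = +3213.1944 N

2453.693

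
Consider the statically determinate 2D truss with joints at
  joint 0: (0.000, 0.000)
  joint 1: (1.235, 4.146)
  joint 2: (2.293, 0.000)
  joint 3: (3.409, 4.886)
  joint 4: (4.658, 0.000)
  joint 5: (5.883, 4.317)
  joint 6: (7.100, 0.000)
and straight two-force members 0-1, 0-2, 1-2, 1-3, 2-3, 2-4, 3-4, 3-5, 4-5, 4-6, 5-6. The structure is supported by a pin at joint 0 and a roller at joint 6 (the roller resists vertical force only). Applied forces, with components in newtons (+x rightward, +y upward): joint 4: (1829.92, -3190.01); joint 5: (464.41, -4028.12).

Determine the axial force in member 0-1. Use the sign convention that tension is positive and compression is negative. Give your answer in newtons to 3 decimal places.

-1570.626

N=7 nodes, M=11 members, R=3 reactions → 2N=14, M+R=14
member 0 (0-1): L=4.3260, (cx,cy)=(0.2855,0.9584)
member 1 (0-2): L=2.2930, (cx,cy)=(1.0000,0.0000)
member 2 (1-2): L=4.2789, (cx,cy)=(0.2473,-0.9689)
member 3 (1-3): L=2.2965, (cx,cy)=(0.9467,0.3222)
member 4 (2-3): L=5.0118, (cx,cy)=(0.2227,0.9749)
member 5 (2-4): L=2.3650, (cx,cy)=(1.0000,0.0000)
member 6 (3-4): L=5.0431, (cx,cy)=(0.2477,-0.9688)
member 7 (3-5): L=2.5386, (cx,cy)=(0.9746,-0.2241)
member 8 (4-5): L=4.4874, (cx,cy)=(0.2730,0.9620)
member 9 (4-6): L=2.4420, (cx,cy)=(1.0000,0.0000)
member 10 (5-6): L=4.4853, (cx,cy)=(0.2713,-0.9625)
solve A·x = −loads:
  F[0-1] = -1570.6258 N (compression)
  F[0-2] = +2742.7140 N (tension)
  F[1-2] = +1284.4196 N (tension)
  F[1-3] = -809.1300 N (compression)
  F[2-3] = -1276.5878 N (compression)
  F[2-4] = +3344.5638 N (tension)
  F[3-4] = +1915.6016 N (tension)
  F[3-5] = -1564.4650 N (compression)
  F[4-5] = +1386.7585 N (tension)
  F[4-6] = +1610.5071 N (tension)
  F[5-6] = -5935.5354 N (compression)
  Rx@0 = -2294.3300 N
  Ry@0 = +1505.2632 N
  Ry@6 = +5712.8668 N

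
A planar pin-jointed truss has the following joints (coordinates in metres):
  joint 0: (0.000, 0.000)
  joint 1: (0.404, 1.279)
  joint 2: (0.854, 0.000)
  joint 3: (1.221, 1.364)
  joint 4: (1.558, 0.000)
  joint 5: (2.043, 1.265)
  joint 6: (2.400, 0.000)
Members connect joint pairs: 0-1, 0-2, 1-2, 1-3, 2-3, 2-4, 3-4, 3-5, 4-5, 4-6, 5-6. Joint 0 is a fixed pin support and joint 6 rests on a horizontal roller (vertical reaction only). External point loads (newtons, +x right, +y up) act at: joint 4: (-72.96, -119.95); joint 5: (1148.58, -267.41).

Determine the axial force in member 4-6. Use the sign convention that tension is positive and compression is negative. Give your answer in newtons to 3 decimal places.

N=7 nodes, M=11 members, R=3 reactions → 2N=14, M+R=14
member 0 (0-1): L=1.3413, (cx,cy)=(0.3012,0.9536)
member 1 (0-2): L=0.8540, (cx,cy)=(1.0000,0.0000)
member 2 (1-2): L=1.3559, (cx,cy)=(0.3319,-0.9433)
member 3 (1-3): L=0.8214, (cx,cy)=(0.9946,0.1035)
member 4 (2-3): L=1.4125, (cx,cy)=(0.2598,0.9657)
member 5 (2-4): L=0.7040, (cx,cy)=(1.0000,0.0000)
member 6 (3-4): L=1.4050, (cx,cy)=(0.2399,-0.9708)
member 7 (3-5): L=0.8279, (cx,cy)=(0.9928,-0.1196)
member 8 (4-5): L=1.3548, (cx,cy)=(0.3580,0.9337)
member 9 (4-6): L=0.8420, (cx,cy)=(1.0000,0.0000)
member 10 (5-6): L=1.3144, (cx,cy)=(0.2716,-0.9624)
solve A·x = −loads:
  F[0-1] = +549.0348 N (tension)
  F[0-2] = +910.2492 N (tension)
  F[1-2] = -517.8037 N (compression)
  F[1-3] = +339.0469 N (tension)
  F[2-3] = +505.8245 N (tension)
  F[2-4] = +606.9693 N (tension)
  F[3-4] = -615.7427 N (compression)
  F[3-5] = +620.7938 N (tension)
  F[4-5] = +768.6610 N (tension)
  F[4-6] = +257.0676 N (tension)
  F[5-6] = -946.4768 N (compression)
  Rx@0 = -1075.6200 N
  Ry@0 = -523.5377 N
  Ry@6 = +910.8977 N

257.068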